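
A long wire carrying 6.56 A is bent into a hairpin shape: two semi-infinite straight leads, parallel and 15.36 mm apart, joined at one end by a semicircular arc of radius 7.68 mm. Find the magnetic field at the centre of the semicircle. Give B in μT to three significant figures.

B ≈ 439 μT

The semicircular arc contributes B_arc = μ₀I·π/(4πR) = μ₀I/(4R) = 2.68×10⁻⁴ T.
Each semi-infinite lead is at perpendicular distance R = 0.00768 m from the centre, with the perpendicular foot at its near end, so it contributes μ₀I/(4πR); both point the same way, together 1.71×10⁻⁴ T.
Arc and leads all point the same direction: B = 2.68×10⁻⁴ + 1.71×10⁻⁴ = 4.39×10⁻⁴ T.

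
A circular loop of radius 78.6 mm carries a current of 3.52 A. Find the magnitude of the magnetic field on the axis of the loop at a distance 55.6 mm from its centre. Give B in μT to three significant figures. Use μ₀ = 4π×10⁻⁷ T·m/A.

B ≈ 15.3 μT

On the axis of a circular loop, B = μ₀IR² / [2(R²+z²)^(3/2)].
R² + z² = (0.0786)² + (0.0556)² = 0.009269 m², and (R²+z²)^(3/2) = 8.92×10⁻⁴ m³.
B = (4π×10⁻⁷ × 3.52 × 0.006178) / (2 × 8.92×10⁻⁴) = 1.53×10⁻⁵ T.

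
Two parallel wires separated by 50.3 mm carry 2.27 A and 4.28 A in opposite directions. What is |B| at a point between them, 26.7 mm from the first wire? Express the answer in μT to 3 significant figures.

Each long wire gives B = μ₀I/(2πd). Distances are d₁ = 0.0267 m and d₂ = 0.0236 m.
B₁ = 1.70×10⁻⁵ T, B₂ = 3.63×10⁻⁵ T.
Between antiparallel currents both contributions point the same way, so they add. B = B₁ + B₂ = 1.70×10⁻⁵ + 3.63×10⁻⁵ = 5.33×10⁻⁵ T.

B ≈ 53.3 μT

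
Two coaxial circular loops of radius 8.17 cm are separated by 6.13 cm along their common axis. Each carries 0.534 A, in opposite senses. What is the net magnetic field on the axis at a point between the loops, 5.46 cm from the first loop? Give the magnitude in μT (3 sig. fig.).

Each loop contributes B = μ₀IR²/[2(R²+z²)^(3/2)] on the axis, with z measured from that loop.
Loop 1 (z = 0.0546 m): B₁ = 2.36×10⁻⁶ T. Loop 2 (z = 0.0067 m): B₂ = 4.07×10⁻⁶ T.
The fields oppose: B = |B₁ − B₂| = 1.71×10⁻⁶ T.

B ≈ 1.71 μT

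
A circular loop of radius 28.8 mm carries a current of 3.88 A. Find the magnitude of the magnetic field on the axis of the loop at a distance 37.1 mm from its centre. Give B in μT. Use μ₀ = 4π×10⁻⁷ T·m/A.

On the axis of a circular loop, B = μ₀IR² / [2(R²+z²)^(3/2)].
R² + z² = (0.0288)² + (0.0371)² = 0.002206 m², and (R²+z²)^(3/2) = 1.04×10⁻⁴ m³.
B = (4π×10⁻⁷ × 3.88 × 0.0008294) / (2 × 1.04×10⁻⁴) = 1.95×10⁻⁵ T.

B ≈ 19.5 μT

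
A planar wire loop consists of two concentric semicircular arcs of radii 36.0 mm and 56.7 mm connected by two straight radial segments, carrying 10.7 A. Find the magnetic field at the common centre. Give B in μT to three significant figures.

The radial connectors point toward the centre, so dl × r̂ = 0 and they contribute nothing.
Each semicircle gives μ₀I/(4R): inner arc 9.34×10⁻⁵ T, outer arc 5.93×10⁻⁵ T.
The two arcs carry current in opposite angular senses, so their fields oppose: B = |9.34×10⁻⁵ − 5.93×10⁻⁵| = 3.41×10⁻⁵ T.

B ≈ 34.1 μT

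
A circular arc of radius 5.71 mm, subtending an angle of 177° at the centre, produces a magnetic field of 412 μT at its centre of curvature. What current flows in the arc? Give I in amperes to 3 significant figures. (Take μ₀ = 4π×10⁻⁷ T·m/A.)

I ≈ 7.62 A

For a circular arc, B = μ₀Iφ/(4πR) with φ in radians; here φ = 3.089 rad.
So I = 4πRB/(μ₀φ) = 4π × 0.00571 × 4.12×10⁻⁴ / (4π×10⁻⁷ × 3.089) = 7.62 A.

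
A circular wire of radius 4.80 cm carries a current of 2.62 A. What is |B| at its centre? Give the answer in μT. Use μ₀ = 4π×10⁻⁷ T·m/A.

At the centre of a circular loop the Biot–Savart law gives B = μ₀I/(2R).
B = (4π×10⁻⁷ × 2.62) / (2 × 0.048) = 3.43×10⁻⁵ T.

B ≈ 34.3 μT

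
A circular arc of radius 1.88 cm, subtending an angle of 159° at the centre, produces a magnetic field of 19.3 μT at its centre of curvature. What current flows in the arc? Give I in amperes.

For a circular arc, B = μ₀Iφ/(4πR) with φ in radians; here φ = 2.775 rad.
So I = 4πRB/(μ₀φ) = 4π × 0.0188 × 1.93×10⁻⁵ / (4π×10⁻⁷ × 2.775) = 1.31 A.

I ≈ 1.31 A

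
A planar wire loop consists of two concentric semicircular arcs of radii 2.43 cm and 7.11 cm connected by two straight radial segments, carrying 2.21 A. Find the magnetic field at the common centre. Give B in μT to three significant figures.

B ≈ 18.8 μT

The radial connectors point toward the centre, so dl × r̂ = 0 and they contribute nothing.
Each semicircle gives μ₀I/(4R): inner arc 2.86×10⁻⁵ T, outer arc 9.77×10⁻⁶ T.
The two arcs carry current in opposite angular senses, so their fields oppose: B = |2.86×10⁻⁵ − 9.77×10⁻⁶| = 1.88×10⁻⁵ T.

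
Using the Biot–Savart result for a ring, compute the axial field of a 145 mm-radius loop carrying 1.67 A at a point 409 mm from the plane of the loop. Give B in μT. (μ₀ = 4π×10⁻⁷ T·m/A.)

On the axis of a circular loop, B = μ₀IR² / [2(R²+z²)^(3/2)].
R² + z² = (0.145)² + (0.409)² = 0.1883 m², and (R²+z²)^(3/2) = 8.17×10⁻² m³.
B = (4π×10⁻⁷ × 1.67 × 0.02102) / (2 × 8.17×10⁻²) = 2.70×10⁻⁷ T.

B ≈ 0.270 μT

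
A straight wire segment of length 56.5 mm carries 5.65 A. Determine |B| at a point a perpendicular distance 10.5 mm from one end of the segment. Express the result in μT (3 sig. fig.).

For a finite straight segment, B = (μ₀I/4πd)(sinθ₁ + sinθ₂), where θ₁, θ₂ are the angles from the perpendicular to each end.
The perpendicular foot is at one end, so the two end-offsets along the wire are 0 and L = 0.0565 m.
sinθ₁ = 0/√(0²+0.0105²) = 0.0000; sinθ₂ = 0.0565/√(0.0565²+0.0105²) = 0.9832.
B = (4π×10⁻⁷ × 5.65) / (4π × 0.0105) × (0.0000 + 0.9832) = 5.29×10⁻⁵ T.

B ≈ 52.9 μT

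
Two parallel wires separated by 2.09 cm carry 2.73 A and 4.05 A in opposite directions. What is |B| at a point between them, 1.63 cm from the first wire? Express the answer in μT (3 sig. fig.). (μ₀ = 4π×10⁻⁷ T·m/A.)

B ≈ 210 μT

Each long wire gives B = μ₀I/(2πd). Distances are d₁ = 0.0163 m and d₂ = 0.0046 m.
B₁ = 3.35×10⁻⁵ T, B₂ = 1.76×10⁻⁴ T.
Between antiparallel currents both contributions point the same way, so they add. B = B₁ + B₂ = 3.35×10⁻⁵ + 1.76×10⁻⁴ = 2.10×10⁻⁴ T.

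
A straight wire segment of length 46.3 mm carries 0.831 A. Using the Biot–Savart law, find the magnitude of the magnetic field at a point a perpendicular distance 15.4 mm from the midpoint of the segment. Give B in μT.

B ≈ 8.99 μT

For a finite straight segment, B = (μ₀I/4πd)(sinθ₁ + sinθ₂), where θ₁, θ₂ are the angles from the perpendicular to each end.
The perpendicular from the point meets the wire at its midpoint, so each end is L/2 = 0.02315 m away along the wire.
sinθ₁ = 0.02315/√(0.02315²+0.0154²) = 0.8326; sinθ₂ = 0.02315/√(0.02315²+0.0154²) = 0.8326.
B = (4π×10⁻⁷ × 0.831) / (4π × 0.0154) × (0.8326 + 0.8326) = 8.99×10⁻⁶ T.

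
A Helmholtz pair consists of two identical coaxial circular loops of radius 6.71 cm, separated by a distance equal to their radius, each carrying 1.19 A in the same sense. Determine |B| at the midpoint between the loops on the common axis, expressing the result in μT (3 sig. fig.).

Each loop contributes B = μ₀IR²/[2(R²+z²)^(3/2)] on the axis, with z measured from that loop.
Loop 1 (z = 0.03355 m): B₁ = 7.97×10⁻⁶ T. Loop 2 (z = 0.03355 m): B₂ = 7.97×10⁻⁶ T.
The fields add: B = B₁ + B₂ = 1.59×10⁻⁵ T.

B ≈ 15.9 μT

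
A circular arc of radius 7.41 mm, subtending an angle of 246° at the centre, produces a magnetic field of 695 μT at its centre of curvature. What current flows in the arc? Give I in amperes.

For a circular arc, B = μ₀Iφ/(4πR) with φ in radians; here φ = 4.294 rad.
So I = 4πRB/(μ₀φ) = 4π × 0.00741 × 6.95×10⁻⁴ / (4π×10⁻⁷ × 4.294) = 12.0 A.

I ≈ 12.0 A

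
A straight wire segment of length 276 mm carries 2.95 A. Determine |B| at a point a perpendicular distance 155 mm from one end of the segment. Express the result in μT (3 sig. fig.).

B ≈ 1.66 μT

For a finite straight segment, B = (μ₀I/4πd)(sinθ₁ + sinθ₂), where θ₁, θ₂ are the angles from the perpendicular to each end.
The perpendicular foot is at one end, so the two end-offsets along the wire are 0 and L = 0.276 m.
sinθ₁ = 0/√(0²+0.155²) = 0.0000; sinθ₂ = 0.276/√(0.276²+0.155²) = 0.8719.
B = (4π×10⁻⁷ × 2.95) / (4π × 0.155) × (0.0000 + 0.8719) = 1.66×10⁻⁶ T.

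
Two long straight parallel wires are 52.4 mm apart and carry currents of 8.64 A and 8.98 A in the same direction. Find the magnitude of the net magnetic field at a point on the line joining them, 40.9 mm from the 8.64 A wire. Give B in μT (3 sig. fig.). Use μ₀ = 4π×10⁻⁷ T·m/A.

B ≈ 114 μT

Each long wire gives B = μ₀I/(2πd). Distances are d₁ = 0.0409 m and d₂ = 0.0115 m.
B₁ = 4.22×10⁻⁵ T, B₂ = 1.56×10⁻⁴ T.
Between parallel currents the two contributions point in opposite directions, so they subtract. B = |B₁ − B₂| = |4.22×10⁻⁵ − 1.56×10⁻⁴| = 1.14×10⁻⁴ T.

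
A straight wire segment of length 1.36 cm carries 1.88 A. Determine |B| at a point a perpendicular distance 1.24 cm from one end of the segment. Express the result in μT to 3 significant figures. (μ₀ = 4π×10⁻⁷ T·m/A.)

For a finite straight segment, B = (μ₀I/4πd)(sinθ₁ + sinθ₂), where θ₁, θ₂ are the angles from the perpendicular to each end.
The perpendicular foot is at one end, so the two end-offsets along the wire are 0 and L = 0.0136 m.
sinθ₁ = 0/√(0²+0.0124²) = 0.0000; sinθ₂ = 0.0136/√(0.0136²+0.0124²) = 0.7390.
B = (4π×10⁻⁷ × 1.88) / (4π × 0.0124) × (0.0000 + 0.7390) = 1.12×10⁻⁵ T.

B ≈ 11.2 μT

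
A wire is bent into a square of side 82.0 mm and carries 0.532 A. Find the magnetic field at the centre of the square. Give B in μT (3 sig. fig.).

B ≈ 7.34 μT

Each side is a finite straight segment at perpendicular distance d = a/(2 tan(π/4)) = 0.041 m from the centre, with end-angles ±π/4.
One side contributes B₁ = (μ₀I/4πd)·2 sin(π/4) = 1.84×10⁻⁶ T.
All 4 sides add in the same direction: B = 4 × 1.84×10⁻⁶ = 7.34×10⁻⁶ T.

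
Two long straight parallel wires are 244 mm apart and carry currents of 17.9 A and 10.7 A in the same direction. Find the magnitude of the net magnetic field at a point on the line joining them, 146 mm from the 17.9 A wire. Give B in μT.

Each long wire gives B = μ₀I/(2πd). Distances are d₁ = 0.146 m and d₂ = 0.098 m.
B₁ = 2.45×10⁻⁵ T, B₂ = 2.18×10⁻⁵ T.
Between parallel currents the two contributions point in opposite directions, so they subtract. B = |B₁ − B₂| = |2.45×10⁻⁵ − 2.18×10⁻⁵| = 2.68×10⁻⁶ T.

B ≈ 2.68 μT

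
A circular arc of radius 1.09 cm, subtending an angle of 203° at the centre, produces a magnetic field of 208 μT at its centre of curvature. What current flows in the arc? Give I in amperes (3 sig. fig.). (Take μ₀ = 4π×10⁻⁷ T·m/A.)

I ≈ 6.40 A

For a circular arc, B = μ₀Iφ/(4πR) with φ in radians; here φ = 3.543 rad.
So I = 4πRB/(μ₀φ) = 4π × 0.0109 × 2.08×10⁻⁴ / (4π×10⁻⁷ × 3.543) = 6.40 A.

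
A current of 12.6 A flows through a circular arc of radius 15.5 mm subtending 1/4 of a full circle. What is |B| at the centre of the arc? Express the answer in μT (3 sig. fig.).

The Biot–Savart field of a circular arc at its centre is B = μ₀Iφ/(4πR), with φ = 1.571 rad.
B = (4π×10⁻⁷ × 12.6 × 1.571) / (4π × 0.0155) = 1.28×10⁻⁴ T.

B ≈ 128 μT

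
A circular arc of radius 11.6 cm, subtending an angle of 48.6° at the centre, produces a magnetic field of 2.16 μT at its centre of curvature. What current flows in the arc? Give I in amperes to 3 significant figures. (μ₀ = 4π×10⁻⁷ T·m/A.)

I ≈ 2.95 A

For a circular arc, B = μ₀Iφ/(4πR) with φ in radians; here φ = 0.8482 rad.
So I = 4πRB/(μ₀φ) = 4π × 0.116 × 2.16×10⁻⁶ / (4π×10⁻⁷ × 0.8482) = 2.95 A.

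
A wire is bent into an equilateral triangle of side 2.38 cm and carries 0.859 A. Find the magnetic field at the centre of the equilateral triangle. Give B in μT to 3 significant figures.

B ≈ 65.0 μT

Each side is a finite straight segment at perpendicular distance d = a/(2 tan(π/3)) = 0.00687 m from the centre, with end-angles ±π/3.
One side contributes B₁ = (μ₀I/4πd)·2 sin(π/3) = 2.17×10⁻⁵ T.
All 3 sides add in the same direction: B = 3 × 2.17×10⁻⁵ = 6.50×10⁻⁵ T.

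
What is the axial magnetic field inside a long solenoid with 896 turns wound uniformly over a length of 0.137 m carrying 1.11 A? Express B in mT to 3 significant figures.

B ≈ 9.12 mT

Inside a long solenoid, B = μ₀nI with n = 6540 turns/m.
B = 4π×10⁻⁷ × 6540 × 1.11 = 9.12×10⁻³ T.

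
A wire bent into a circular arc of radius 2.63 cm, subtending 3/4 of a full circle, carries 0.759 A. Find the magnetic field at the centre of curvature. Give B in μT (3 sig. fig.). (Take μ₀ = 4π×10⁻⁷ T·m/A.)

The Biot–Savart field of a circular arc at its centre is B = μ₀Iφ/(4πR), with φ = 4.712 rad.
B = (4π×10⁻⁷ × 0.759 × 4.712) / (4π × 0.0263) = 1.36×10⁻⁵ T.

B ≈ 13.6 μT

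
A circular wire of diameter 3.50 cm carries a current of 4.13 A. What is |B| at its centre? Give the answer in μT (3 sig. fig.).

At the centre of a circular loop the Biot–Savart law gives B = μ₀I/(2R) (so R = 0.0175 m).
B = (4π×10⁻⁷ × 4.13) / (2 × 0.0175) = 1.48×10⁻⁴ T.

B ≈ 148 μT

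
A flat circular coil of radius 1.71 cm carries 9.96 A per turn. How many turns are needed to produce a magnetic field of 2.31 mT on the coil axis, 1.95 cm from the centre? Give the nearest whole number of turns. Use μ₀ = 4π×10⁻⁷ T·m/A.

N = 22

For an N-turn coil, B = Nμ₀IR²/[2(R²+z²)^(3/2)]. A single turn gives B₁ = 1.05×10⁻⁴ T with R = 0.0171 m, z = 0.0195 m.
N = B/B₁ = 2.31×10⁻³ / 1.05×10⁻⁴ = 22.02.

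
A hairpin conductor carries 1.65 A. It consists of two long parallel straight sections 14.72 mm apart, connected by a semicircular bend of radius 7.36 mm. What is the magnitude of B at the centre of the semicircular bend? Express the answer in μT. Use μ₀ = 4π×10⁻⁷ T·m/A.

B ≈ 115 μT

The semicircular arc contributes B_arc = μ₀I·π/(4πR) = μ₀I/(4R) = 7.04×10⁻⁵ T.
Each semi-infinite lead is at perpendicular distance R = 0.00736 m from the centre, with the perpendicular foot at its near end, so it contributes μ₀I/(4πR); both point the same way, together 4.48×10⁻⁵ T.
Arc and leads all point the same direction: B = 7.04×10⁻⁵ + 4.48×10⁻⁵ = 1.15×10⁻⁴ T.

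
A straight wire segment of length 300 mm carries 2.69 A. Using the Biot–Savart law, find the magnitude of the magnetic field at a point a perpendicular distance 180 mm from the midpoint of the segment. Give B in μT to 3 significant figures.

For a finite straight segment, B = (μ₀I/4πd)(sinθ₁ + sinθ₂), where θ₁, θ₂ are the angles from the perpendicular to each end.
The perpendicular from the point meets the wire at its midpoint, so each end is L/2 = 0.15 m away along the wire.
sinθ₁ = 0.15/√(0.15²+0.18²) = 0.6402; sinθ₂ = 0.15/√(0.15²+0.18²) = 0.6402.
B = (4π×10⁻⁷ × 2.69) / (4π × 0.18) × (0.6402 + 0.6402) = 1.91×10⁻⁶ T.

B ≈ 1.91 μT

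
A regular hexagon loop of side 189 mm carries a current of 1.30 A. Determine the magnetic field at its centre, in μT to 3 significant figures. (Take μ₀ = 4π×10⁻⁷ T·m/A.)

B ≈ 4.77 μT

Each side is a finite straight segment at perpendicular distance d = a/(2 tan(π/6)) = 0.1637 m from the centre, with end-angles ±π/6.
One side contributes B₁ = (μ₀I/4πd)·2 sin(π/6) = 7.94×10⁻⁷ T.
All 6 sides add in the same direction: B = 6 × 7.94×10⁻⁷ = 4.77×10⁻⁶ T.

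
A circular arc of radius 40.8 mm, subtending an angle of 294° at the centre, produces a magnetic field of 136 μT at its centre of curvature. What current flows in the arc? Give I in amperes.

I ≈ 10.8 A

For a circular arc, B = μ₀Iφ/(4πR) with φ in radians; here φ = 5.131 rad.
So I = 4πRB/(μ₀φ) = 4π × 0.0408 × 1.36×10⁻⁴ / (4π×10⁻⁷ × 5.131) = 10.8 A.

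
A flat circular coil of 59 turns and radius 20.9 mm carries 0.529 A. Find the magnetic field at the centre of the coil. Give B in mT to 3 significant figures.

B ≈ 0.938 mT

For an N-turn flat coil, B = Nμ₀I/(2R) with R = 0.0209 m.
B = 59 × 1.59×10⁻⁵ T = 9.38×10⁻⁴ T.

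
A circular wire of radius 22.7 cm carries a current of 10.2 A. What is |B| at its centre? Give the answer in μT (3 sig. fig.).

At the centre of a circular loop the Biot–Savart law gives B = μ₀I/(2R).
B = (4π×10⁻⁷ × 10.2) / (2 × 0.227) = 2.82×10⁻⁵ T.

B ≈ 28.2 μT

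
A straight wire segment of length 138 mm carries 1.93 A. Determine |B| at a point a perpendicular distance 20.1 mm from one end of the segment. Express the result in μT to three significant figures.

For a finite straight segment, B = (μ₀I/4πd)(sinθ₁ + sinθ₂), where θ₁, θ₂ are the angles from the perpendicular to each end.
The perpendicular foot is at one end, so the two end-offsets along the wire are 0 and L = 0.138 m.
sinθ₁ = 0/√(0²+0.0201²) = 0.0000; sinθ₂ = 0.138/√(0.138²+0.0201²) = 0.9896.
B = (4π×10⁻⁷ × 1.93) / (4π × 0.0201) × (0.0000 + 0.9896) = 9.50×10⁻⁶ T.

B ≈ 9.50 μT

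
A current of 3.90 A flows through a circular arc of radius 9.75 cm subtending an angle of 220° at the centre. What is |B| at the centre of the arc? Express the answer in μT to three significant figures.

B ≈ 15.4 μT

The Biot–Savart field of a circular arc at its centre is B = μ₀Iφ/(4πR), with φ = 3.84 rad.
B = (4π×10⁻⁷ × 3.90 × 3.84) / (4π × 0.0975) = 1.54×10⁻⁵ T.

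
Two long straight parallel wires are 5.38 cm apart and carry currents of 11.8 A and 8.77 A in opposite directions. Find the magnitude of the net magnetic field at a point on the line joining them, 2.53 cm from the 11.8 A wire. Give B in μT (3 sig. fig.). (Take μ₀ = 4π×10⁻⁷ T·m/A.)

B ≈ 155 μT

Each long wire gives B = μ₀I/(2πd). Distances are d₁ = 0.0253 m and d₂ = 0.0285 m.
B₁ = 9.33×10⁻⁵ T, B₂ = 6.15×10⁻⁵ T.
Between antiparallel currents both contributions point the same way, so they add. B = B₁ + B₂ = 9.33×10⁻⁵ + 6.15×10⁻⁵ = 1.55×10⁻⁴ T.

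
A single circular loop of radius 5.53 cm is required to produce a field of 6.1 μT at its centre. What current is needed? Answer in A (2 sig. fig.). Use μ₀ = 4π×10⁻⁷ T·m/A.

At the centre of a circular loop B = μ₀I/(2R), so I = 2RB/μ₀.
With R = 0.0553 m, I = 2 × 0.0553 × 6.10×10⁻⁶ / (4π×10⁻⁷) = 0.537 A.

I ≈ 0.54 A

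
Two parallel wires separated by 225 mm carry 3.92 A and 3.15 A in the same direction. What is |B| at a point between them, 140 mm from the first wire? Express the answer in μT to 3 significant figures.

B ≈ 1.81 μT

Each long wire gives B = μ₀I/(2πd). Distances are d₁ = 0.14 m and d₂ = 0.085 m.
B₁ = 5.60×10⁻⁶ T, B₂ = 7.41×10⁻⁶ T.
Between parallel currents the two contributions point in opposite directions, so they subtract. B = |B₁ − B₂| = |5.60×10⁻⁶ − 7.41×10⁻⁶| = 1.81×10⁻⁶ T.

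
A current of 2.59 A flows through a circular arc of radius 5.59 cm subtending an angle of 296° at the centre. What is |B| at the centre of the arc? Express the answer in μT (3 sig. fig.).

The Biot–Savart field of a circular arc at its centre is B = μ₀Iφ/(4πR), with φ = 5.166 rad.
B = (4π×10⁻⁷ × 2.59 × 5.166) / (4π × 0.0559) = 2.39×10⁻⁵ T.

B ≈ 23.9 μT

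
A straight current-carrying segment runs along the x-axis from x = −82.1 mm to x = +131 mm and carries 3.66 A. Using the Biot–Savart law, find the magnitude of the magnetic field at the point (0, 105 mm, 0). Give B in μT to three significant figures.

B ≈ 4.87 μT

For a finite straight segment, B = (μ₀I/4πd)(sinθ₁ + sinθ₂), where θ₁, θ₂ are the angles from the perpendicular to each end.
The perpendicular distance is d = 0.105 m; the end-offsets along the wire are a = 0.0821 m and b = 0.131 m.
sinθ₁ = 0.0821/√(0.0821²+0.105²) = 0.6160; sinθ₂ = 0.131/√(0.131²+0.105²) = 0.7803.
B = (4π×10⁻⁷ × 3.66) / (4π × 0.105) × (0.6160 + 0.7803) = 4.87×10⁻⁶ T.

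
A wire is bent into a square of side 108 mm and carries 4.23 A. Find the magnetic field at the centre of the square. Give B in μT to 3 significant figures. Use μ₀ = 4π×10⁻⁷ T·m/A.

Each side is a finite straight segment at perpendicular distance d = a/(2 tan(π/4)) = 0.054 m from the centre, with end-angles ±π/4.
One side contributes B₁ = (μ₀I/4πd)·2 sin(π/4) = 1.11×10⁻⁵ T.
All 4 sides add in the same direction: B = 4 × 1.11×10⁻⁵ = 4.43×10⁻⁵ T.

B ≈ 44.3 μT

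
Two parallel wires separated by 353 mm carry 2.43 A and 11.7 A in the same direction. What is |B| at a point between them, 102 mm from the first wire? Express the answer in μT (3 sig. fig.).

B ≈ 4.56 μT

Each long wire gives B = μ₀I/(2πd). Distances are d₁ = 0.102 m and d₂ = 0.251 m.
B₁ = 4.76×10⁻⁶ T, B₂ = 9.32×10⁻⁶ T.
Between parallel currents the two contributions point in opposite directions, so they subtract. B = |B₁ − B₂| = |4.76×10⁻⁶ − 9.32×10⁻⁶| = 4.56×10⁻⁶ T.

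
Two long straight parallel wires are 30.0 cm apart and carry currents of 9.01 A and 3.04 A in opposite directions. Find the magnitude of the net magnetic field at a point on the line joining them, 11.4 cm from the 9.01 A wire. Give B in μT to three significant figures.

B ≈ 19.1 μT

Each long wire gives B = μ₀I/(2πd). Distances are d₁ = 0.114 m and d₂ = 0.186 m.
B₁ = 1.58×10⁻⁵ T, B₂ = 3.27×10⁻⁶ T.
Between antiparallel currents both contributions point the same way, so they add. B = B₁ + B₂ = 1.58×10⁻⁵ + 3.27×10⁻⁶ = 1.91×10⁻⁵ T.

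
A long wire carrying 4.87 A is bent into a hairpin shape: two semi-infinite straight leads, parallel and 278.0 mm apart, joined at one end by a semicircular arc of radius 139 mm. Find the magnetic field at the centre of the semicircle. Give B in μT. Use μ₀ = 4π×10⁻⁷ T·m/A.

B ≈ 18.0 μT

The semicircular arc contributes B_arc = μ₀I·π/(4πR) = μ₀I/(4R) = 1.10×10⁻⁵ T.
Each semi-infinite lead is at perpendicular distance R = 0.139 m from the centre, with the perpendicular foot at its near end, so it contributes μ₀I/(4πR); both point the same way, together 7.01×10⁻⁶ T.
Arc and leads all point the same direction: B = 1.10×10⁻⁵ + 7.01×10⁻⁶ = 1.80×10⁻⁵ T.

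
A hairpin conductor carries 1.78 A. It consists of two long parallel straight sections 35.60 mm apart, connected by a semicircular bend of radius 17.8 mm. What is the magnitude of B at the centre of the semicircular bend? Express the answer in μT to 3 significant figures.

B ≈ 51.4 μT

The semicircular arc contributes B_arc = μ₀I·π/(4πR) = μ₀I/(4R) = 3.14×10⁻⁵ T.
Each semi-infinite lead is at perpendicular distance R = 0.0178 m from the centre, with the perpendicular foot at its near end, so it contributes μ₀I/(4πR); both point the same way, together 2.00×10⁻⁵ T.
Arc and leads all point the same direction: B = 3.14×10⁻⁵ + 2.00×10⁻⁵ = 5.14×10⁻⁵ T.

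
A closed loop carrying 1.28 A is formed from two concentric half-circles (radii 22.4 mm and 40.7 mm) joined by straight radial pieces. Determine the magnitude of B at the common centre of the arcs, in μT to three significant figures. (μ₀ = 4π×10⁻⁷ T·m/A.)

B ≈ 8.07 μT

The radial connectors point toward the centre, so dl × r̂ = 0 and they contribute nothing.
Each semicircle gives μ₀I/(4R): inner arc 1.80×10⁻⁵ T, outer arc 9.88×10⁻⁶ T.
The two arcs carry current in opposite angular senses, so their fields oppose: B = |1.80×10⁻⁵ − 9.88×10⁻⁶| = 8.07×10⁻⁶ T.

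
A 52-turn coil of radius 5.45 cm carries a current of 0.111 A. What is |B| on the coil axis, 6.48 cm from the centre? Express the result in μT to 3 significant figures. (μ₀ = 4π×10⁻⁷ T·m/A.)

For an N-turn flat coil, B = Nμ₀IR²/[2(R²+z²)^(3/2)] with R = 0.0545 m, z = 0.0648 m.
B = 52 × 3.41×10⁻⁷ T = 1.77×10⁻⁵ T.

B ≈ 17.7 μT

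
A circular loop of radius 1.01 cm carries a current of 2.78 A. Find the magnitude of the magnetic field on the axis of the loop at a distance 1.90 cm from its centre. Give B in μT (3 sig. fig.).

B ≈ 17.9 μT

On the axis of a circular loop, B = μ₀IR² / [2(R²+z²)^(3/2)].
R² + z² = (0.0101)² + (0.019)² = 0.000463 m², and (R²+z²)^(3/2) = 9.96×10⁻⁶ m³.
B = (4π×10⁻⁷ × 2.78 × 0.000102) / (2 × 9.96×10⁻⁶) = 1.79×10⁻⁵ T.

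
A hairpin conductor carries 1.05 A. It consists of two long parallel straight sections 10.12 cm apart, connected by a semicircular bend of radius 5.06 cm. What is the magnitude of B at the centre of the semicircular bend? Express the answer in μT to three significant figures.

B ≈ 10.7 μT

The semicircular arc contributes B_arc = μ₀I·π/(4πR) = μ₀I/(4R) = 6.52×10⁻⁶ T.
Each semi-infinite lead is at perpendicular distance R = 0.0506 m from the centre, with the perpendicular foot at its near end, so it contributes μ₀I/(4πR); both point the same way, together 4.15×10⁻⁶ T.
Arc and leads all point the same direction: B = 6.52×10⁻⁶ + 4.15×10⁻⁶ = 1.07×10⁻⁵ T.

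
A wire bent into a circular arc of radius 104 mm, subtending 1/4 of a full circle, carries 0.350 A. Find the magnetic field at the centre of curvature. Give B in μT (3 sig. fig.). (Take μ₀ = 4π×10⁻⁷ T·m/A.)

The Biot–Savart field of a circular arc at its centre is B = μ₀Iφ/(4πR), with φ = 1.571 rad.
B = (4π×10⁻⁷ × 0.350 × 1.571) / (4π × 0.104) = 5.29×10⁻⁷ T.

B ≈ 0.529 μT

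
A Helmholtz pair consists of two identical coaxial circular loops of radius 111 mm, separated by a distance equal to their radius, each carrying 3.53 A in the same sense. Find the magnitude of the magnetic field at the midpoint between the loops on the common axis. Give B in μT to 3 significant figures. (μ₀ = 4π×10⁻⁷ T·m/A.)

Each loop contributes B = μ₀IR²/[2(R²+z²)^(3/2)] on the axis, with z measured from that loop.
Loop 1 (z = 0.0555 m): B₁ = 1.43×10⁻⁵ T. Loop 2 (z = 0.0555 m): B₂ = 1.43×10⁻⁵ T.
The fields add: B = B₁ + B₂ = 2.86×10⁻⁵ T.

B ≈ 28.6 μT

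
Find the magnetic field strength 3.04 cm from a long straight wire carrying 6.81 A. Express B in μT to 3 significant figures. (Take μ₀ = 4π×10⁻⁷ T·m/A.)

For an infinitely long straight wire, B = μ₀I/(2πd).
B = (4π×10⁻⁷ × 6.81) / (2π × 0.0304) = 4.48×10⁻⁵ T.

B ≈ 44.8 μT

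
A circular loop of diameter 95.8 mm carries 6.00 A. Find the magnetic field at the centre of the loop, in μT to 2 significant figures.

B ≈ 79 μT

At the centre of a circular loop the Biot–Savart law gives B = μ₀I/(2R) (so R = 0.0479 m).
B = (4π×10⁻⁷ × 6.00) / (2 × 0.0479) = 7.87×10⁻⁵ T.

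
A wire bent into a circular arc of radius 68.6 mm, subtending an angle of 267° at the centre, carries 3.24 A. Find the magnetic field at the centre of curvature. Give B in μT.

B ≈ 22.0 μT

The Biot–Savart field of a circular arc at its centre is B = μ₀Iφ/(4πR), with φ = 4.66 rad.
B = (4π×10⁻⁷ × 3.24 × 4.66) / (4π × 0.0686) = 2.20×10⁻⁵ T.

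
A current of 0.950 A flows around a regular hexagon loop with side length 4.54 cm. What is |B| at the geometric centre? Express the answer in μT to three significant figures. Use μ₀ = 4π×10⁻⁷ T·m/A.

B ≈ 14.5 μT

Each side is a finite straight segment at perpendicular distance d = a/(2 tan(π/6)) = 0.03932 m from the centre, with end-angles ±π/6.
One side contributes B₁ = (μ₀I/4πd)·2 sin(π/6) = 2.42×10⁻⁶ T.
All 6 sides add in the same direction: B = 6 × 2.42×10⁻⁶ = 1.45×10⁻⁵ T.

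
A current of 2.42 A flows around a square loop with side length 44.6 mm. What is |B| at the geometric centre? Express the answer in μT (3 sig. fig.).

B ≈ 61.4 μT

Each side is a finite straight segment at perpendicular distance d = a/(2 tan(π/4)) = 0.0223 m from the centre, with end-angles ±π/4.
One side contributes B₁ = (μ₀I/4πd)·2 sin(π/4) = 1.53×10⁻⁵ T.
All 4 sides add in the same direction: B = 4 × 1.53×10⁻⁵ = 6.14×10⁻⁵ T.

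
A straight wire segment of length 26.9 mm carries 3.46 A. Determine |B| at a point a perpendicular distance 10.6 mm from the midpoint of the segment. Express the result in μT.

B ≈ 51.3 μT

For a finite straight segment, B = (μ₀I/4πd)(sinθ₁ + sinθ₂), where θ₁, θ₂ are the angles from the perpendicular to each end.
The perpendicular from the point meets the wire at its midpoint, so each end is L/2 = 0.01345 m away along the wire.
sinθ₁ = 0.01345/√(0.01345²+0.0106²) = 0.7854; sinθ₂ = 0.01345/√(0.01345²+0.0106²) = 0.7854.
B = (4π×10⁻⁷ × 3.46) / (4π × 0.0106) × (0.7854 + 0.7854) = 5.13×10⁻⁵ T.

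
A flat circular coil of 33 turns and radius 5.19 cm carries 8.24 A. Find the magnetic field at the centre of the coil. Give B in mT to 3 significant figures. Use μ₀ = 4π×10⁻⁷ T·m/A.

B ≈ 3.29 mT

For an N-turn flat coil, B = Nμ₀I/(2R) with R = 0.0519 m.
B = 33 × 9.98×10⁻⁵ T = 3.29×10⁻³ T.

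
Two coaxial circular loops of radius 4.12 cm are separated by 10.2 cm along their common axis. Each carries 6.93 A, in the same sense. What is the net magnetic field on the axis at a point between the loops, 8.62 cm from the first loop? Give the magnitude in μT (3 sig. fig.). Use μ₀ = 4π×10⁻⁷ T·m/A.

Each loop contributes B = μ₀IR²/[2(R²+z²)^(3/2)] on the axis, with z measured from that loop.
Loop 1 (z = 0.0862 m): B₁ = 8.48×10⁻⁶ T. Loop 2 (z = 0.0158 m): B₂ = 8.60×10⁻⁵ T.
The fields add: B = B₁ + B₂ = 9.45×10⁻⁵ T.

B ≈ 94.5 μT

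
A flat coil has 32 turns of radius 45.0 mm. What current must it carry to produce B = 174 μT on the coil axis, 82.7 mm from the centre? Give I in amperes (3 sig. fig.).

For an N-turn coil, B = Nμ₀IR²/[2(R²+z²)^(3/2)] with R = 0.045 m, z = 0.0827 m, so I = 2B(R²+z²)^(3/2)/(Nμ₀R²) = 2 × 1.74×10⁻⁴ × 8.35×10⁻⁴ / (32 × 4π×10⁻⁷ × 0.002025) = 3.57 A.

I ≈ 3.57 A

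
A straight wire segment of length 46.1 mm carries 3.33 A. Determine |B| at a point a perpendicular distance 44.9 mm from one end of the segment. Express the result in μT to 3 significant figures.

B ≈ 5.31 μT

For a finite straight segment, B = (μ₀I/4πd)(sinθ₁ + sinθ₂), where θ₁, θ₂ are the angles from the perpendicular to each end.
The perpendicular foot is at one end, so the two end-offsets along the wire are 0 and L = 0.0461 m.
sinθ₁ = 0/√(0²+0.0449²) = 0.0000; sinθ₂ = 0.0461/√(0.0461²+0.0449²) = 0.7164.
B = (4π×10⁻⁷ × 3.33) / (4π × 0.0449) × (0.0000 + 0.7164) = 5.31×10⁻⁶ T.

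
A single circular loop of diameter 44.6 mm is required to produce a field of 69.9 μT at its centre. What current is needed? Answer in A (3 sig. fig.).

I ≈ 2.48 A

At the centre of a circular loop B = μ₀I/(2R), so I = 2RB/μ₀.
With R = 0.0223 m, I = 2 × 0.0223 × 6.99×10⁻⁵ / (4π×10⁻⁷) = 2.48 A.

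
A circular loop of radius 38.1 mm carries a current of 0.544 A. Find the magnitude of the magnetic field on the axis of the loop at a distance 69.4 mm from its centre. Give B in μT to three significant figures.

B ≈ 1.00 μT

On the axis of a circular loop, B = μ₀IR² / [2(R²+z²)^(3/2)].
R² + z² = (0.0381)² + (0.0694)² = 0.006268 m², and (R²+z²)^(3/2) = 4.96×10⁻⁴ m³.
B = (4π×10⁻⁷ × 0.544 × 0.001452) / (2 × 4.96×10⁻⁴) = 1.00×10⁻⁶ T.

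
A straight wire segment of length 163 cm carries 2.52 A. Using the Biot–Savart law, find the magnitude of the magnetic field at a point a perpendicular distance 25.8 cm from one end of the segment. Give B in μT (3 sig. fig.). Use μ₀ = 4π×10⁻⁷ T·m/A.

For a finite straight segment, B = (μ₀I/4πd)(sinθ₁ + sinθ₂), where θ₁, θ₂ are the angles from the perpendicular to each end.
The perpendicular foot is at one end, so the two end-offsets along the wire are 0 and L = 1.63 m.
sinθ₁ = 0/√(0²+0.258²) = 0.0000; sinθ₂ = 1.63/√(1.63²+0.258²) = 0.9877.
B = (4π×10⁻⁷ × 2.52) / (4π × 0.258) × (0.0000 + 0.9877) = 9.65×10⁻⁷ T.

B ≈ 0.965 μT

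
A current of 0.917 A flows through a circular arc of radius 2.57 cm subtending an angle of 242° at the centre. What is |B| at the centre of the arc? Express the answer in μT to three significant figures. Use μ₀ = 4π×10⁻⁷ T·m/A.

The Biot–Savart field of a circular arc at its centre is B = μ₀Iφ/(4πR), with φ = 4.224 rad.
B = (4π×10⁻⁷ × 0.917 × 4.224) / (4π × 0.0257) = 1.51×10⁻⁵ T.

B ≈ 15.1 μT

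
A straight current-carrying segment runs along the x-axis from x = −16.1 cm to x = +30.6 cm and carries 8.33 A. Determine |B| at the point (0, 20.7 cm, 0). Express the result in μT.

For a finite straight segment, B = (μ₀I/4πd)(sinθ₁ + sinθ₂), where θ₁, θ₂ are the angles from the perpendicular to each end.
The perpendicular distance is d = 0.207 m; the end-offsets along the wire are a = 0.161 m and b = 0.306 m.
sinθ₁ = 0.161/√(0.161²+0.207²) = 0.6139; sinθ₂ = 0.306/√(0.306²+0.207²) = 0.8283.
B = (4π×10⁻⁷ × 8.33) / (4π × 0.207) × (0.6139 + 0.8283) = 5.80×10⁻⁶ T.

B ≈ 5.80 μT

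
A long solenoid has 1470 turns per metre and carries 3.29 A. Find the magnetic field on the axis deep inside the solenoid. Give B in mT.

B ≈ 6.08 mT

Inside a long solenoid, B = μ₀nI with n = 1470 turns/m.
B = 4π×10⁻⁷ × 1470 × 3.29 = 6.08×10⁻³ T.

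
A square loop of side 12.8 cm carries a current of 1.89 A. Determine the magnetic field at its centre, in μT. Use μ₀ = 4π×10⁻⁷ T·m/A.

Each side is a finite straight segment at perpendicular distance d = a/(2 tan(π/4)) = 0.064 m from the centre, with end-angles ±π/4.
One side contributes B₁ = (μ₀I/4πd)·2 sin(π/4) = 4.18×10⁻⁶ T.
All 4 sides add in the same direction: B = 4 × 4.18×10⁻⁶ = 1.67×10⁻⁵ T.

B ≈ 16.7 μT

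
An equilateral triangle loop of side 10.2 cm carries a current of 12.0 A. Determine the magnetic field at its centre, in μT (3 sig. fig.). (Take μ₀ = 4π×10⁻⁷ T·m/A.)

B ≈ 212 μT

Each side is a finite straight segment at perpendicular distance d = a/(2 tan(π/3)) = 0.02944 m from the centre, with end-angles ±π/3.
One side contributes B₁ = (μ₀I/4πd)·2 sin(π/3) = 7.06×10⁻⁵ T.
All 3 sides add in the same direction: B = 3 × 7.06×10⁻⁵ = 2.12×10⁻⁴ T.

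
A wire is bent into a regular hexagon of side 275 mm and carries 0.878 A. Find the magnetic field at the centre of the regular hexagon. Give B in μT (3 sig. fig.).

Each side is a finite straight segment at perpendicular distance d = a/(2 tan(π/6)) = 0.2382 m from the centre, with end-angles ±π/6.
One side contributes B₁ = (μ₀I/4πd)·2 sin(π/6) = 3.69×10⁻⁷ T.
All 6 sides add in the same direction: B = 6 × 3.69×10⁻⁷ = 2.21×10⁻⁶ T.

B ≈ 2.21 μT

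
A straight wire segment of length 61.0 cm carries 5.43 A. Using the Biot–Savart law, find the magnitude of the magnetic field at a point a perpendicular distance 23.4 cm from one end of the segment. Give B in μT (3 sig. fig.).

B ≈ 2.17 μT

For a finite straight segment, B = (μ₀I/4πd)(sinθ₁ + sinθ₂), where θ₁, θ₂ are the angles from the perpendicular to each end.
The perpendicular foot is at one end, so the two end-offsets along the wire are 0 and L = 0.61 m.
sinθ₁ = 0/√(0²+0.234²) = 0.0000; sinθ₂ = 0.61/√(0.61²+0.234²) = 0.9337.
B = (4π×10⁻⁷ × 5.43) / (4π × 0.234) × (0.0000 + 0.9337) = 2.17×10⁻⁶ T.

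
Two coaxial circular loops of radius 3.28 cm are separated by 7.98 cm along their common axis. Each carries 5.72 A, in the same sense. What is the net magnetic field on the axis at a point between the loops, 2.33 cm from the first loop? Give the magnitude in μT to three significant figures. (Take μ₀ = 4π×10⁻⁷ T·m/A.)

B ≈ 73.2 μT

Each loop contributes B = μ₀IR²/[2(R²+z²)^(3/2)] on the axis, with z measured from that loop.
Loop 1 (z = 0.0233 m): B₁ = 5.94×10⁻⁵ T. Loop 2 (z = 0.0565 m): B₂ = 1.39×10⁻⁵ T.
The fields add: B = B₁ + B₂ = 7.32×10⁻⁵ T.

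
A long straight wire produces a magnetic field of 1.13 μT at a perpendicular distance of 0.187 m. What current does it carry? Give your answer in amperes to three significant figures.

For a long straight wire B = μ₀I/(2πd), so I = 2πdB/μ₀.
I = 2π × 0.187 × 1.13×10⁻⁶ / (4π×10⁻⁷) = 1.06 A.

I ≈ 1.06 A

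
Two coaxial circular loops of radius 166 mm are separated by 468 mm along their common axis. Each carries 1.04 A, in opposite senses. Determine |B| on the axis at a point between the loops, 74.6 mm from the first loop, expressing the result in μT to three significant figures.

B ≈ 2.76 μT

Each loop contributes B = μ₀IR²/[2(R²+z²)^(3/2)] on the axis, with z measured from that loop.
Loop 1 (z = 0.0746 m): B₁ = 2.99×10⁻⁶ T. Loop 2 (z = 0.3934 m): B₂ = 2.31×10⁻⁷ T.
The fields oppose: B = |B₁ − B₂| = 2.76×10⁻⁶ T.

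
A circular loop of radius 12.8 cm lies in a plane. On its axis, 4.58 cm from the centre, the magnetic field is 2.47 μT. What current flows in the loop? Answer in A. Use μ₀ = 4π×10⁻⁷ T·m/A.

On the axis of a loop, B = μ₀IR²/[2(R²+z²)^(3/2)], so I = 2B(R²+z²)^(3/2)/(μ₀R²).
R² + z² = 0.01638 + 0.002098 = 0.01848 m²; raised to 3/2 gives 2.51×10⁻³ m³.
I = 2 × 2.47×10⁻⁶ × 2.51×10⁻³ / (1.26×10⁻⁶ × 0.01638) = 0.603 A.

I ≈ 0.603 A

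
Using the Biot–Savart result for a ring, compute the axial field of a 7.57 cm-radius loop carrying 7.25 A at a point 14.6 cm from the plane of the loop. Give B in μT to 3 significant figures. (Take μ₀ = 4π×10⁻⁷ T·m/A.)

On the axis of a circular loop, B = μ₀IR² / [2(R²+z²)^(3/2)].
R² + z² = (0.0757)² + (0.146)² = 0.02705 m², and (R²+z²)^(3/2) = 4.45×10⁻³ m³.
B = (4π×10⁻⁷ × 7.25 × 0.00573) / (2 × 4.45×10⁻³) = 5.87×10⁻⁶ T.

B ≈ 5.87 μT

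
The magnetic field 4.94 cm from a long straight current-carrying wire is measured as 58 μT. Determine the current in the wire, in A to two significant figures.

For a long straight wire B = μ₀I/(2πd), so I = 2πdB/μ₀.
I = 2π × 0.0494 × 5.80×10⁻⁵ / (4π×10⁻⁷) = 14.3 A.

I ≈ 14 A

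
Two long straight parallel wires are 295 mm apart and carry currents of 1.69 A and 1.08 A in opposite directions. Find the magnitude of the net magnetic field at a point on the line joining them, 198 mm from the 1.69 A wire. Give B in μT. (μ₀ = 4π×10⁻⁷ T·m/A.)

B ≈ 3.93 μT

Each long wire gives B = μ₀I/(2πd). Distances are d₁ = 0.198 m and d₂ = 0.097 m.
B₁ = 1.71×10⁻⁶ T, B₂ = 2.23×10⁻⁶ T.
Between antiparallel currents both contributions point the same way, so they add. B = B₁ + B₂ = 1.71×10⁻⁶ + 2.23×10⁻⁶ = 3.93×10⁻⁶ T.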